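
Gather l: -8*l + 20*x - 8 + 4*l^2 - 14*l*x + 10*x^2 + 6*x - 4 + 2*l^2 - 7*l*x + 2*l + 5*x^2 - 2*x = 6*l^2 + l*(-21*x - 6) + 15*x^2 + 24*x - 12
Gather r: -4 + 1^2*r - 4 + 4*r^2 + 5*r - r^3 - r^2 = -r^3 + 3*r^2 + 6*r - 8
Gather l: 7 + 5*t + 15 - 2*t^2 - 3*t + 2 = -2*t^2 + 2*t + 24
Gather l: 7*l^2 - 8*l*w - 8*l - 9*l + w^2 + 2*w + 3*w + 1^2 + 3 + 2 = 7*l^2 + l*(-8*w - 17) + w^2 + 5*w + 6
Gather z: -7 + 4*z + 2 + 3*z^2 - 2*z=3*z^2 + 2*z - 5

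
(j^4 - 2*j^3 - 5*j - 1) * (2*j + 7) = 2*j^5 + 3*j^4 - 14*j^3 - 10*j^2 - 37*j - 7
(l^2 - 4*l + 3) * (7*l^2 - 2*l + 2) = 7*l^4 - 30*l^3 + 31*l^2 - 14*l + 6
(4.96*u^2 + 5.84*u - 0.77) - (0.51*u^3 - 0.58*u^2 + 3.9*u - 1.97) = -0.51*u^3 + 5.54*u^2 + 1.94*u + 1.2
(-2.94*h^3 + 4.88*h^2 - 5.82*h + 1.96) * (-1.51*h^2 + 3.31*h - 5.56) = 4.4394*h^5 - 17.1002*h^4 + 41.2874*h^3 - 49.3566*h^2 + 38.8468*h - 10.8976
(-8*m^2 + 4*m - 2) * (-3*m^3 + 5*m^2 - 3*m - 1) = 24*m^5 - 52*m^4 + 50*m^3 - 14*m^2 + 2*m + 2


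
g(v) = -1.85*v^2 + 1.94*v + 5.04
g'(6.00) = -20.26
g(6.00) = -49.92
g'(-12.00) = 46.34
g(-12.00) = -284.64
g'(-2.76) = 12.15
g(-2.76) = -14.41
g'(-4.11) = 17.15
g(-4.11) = -34.18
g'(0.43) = 0.35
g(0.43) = 5.53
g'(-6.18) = 24.81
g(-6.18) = -77.61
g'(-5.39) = 21.88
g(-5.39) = -59.16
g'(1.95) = -5.28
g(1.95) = 1.79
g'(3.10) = -9.53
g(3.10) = -6.72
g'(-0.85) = 5.08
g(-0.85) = 2.05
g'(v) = 1.94 - 3.7*v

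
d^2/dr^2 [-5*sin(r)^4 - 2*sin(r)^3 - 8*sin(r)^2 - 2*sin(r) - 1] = 80*sin(r)^4 + 18*sin(r)^3 - 28*sin(r)^2 - 10*sin(r) - 16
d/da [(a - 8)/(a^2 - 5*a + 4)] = (a^2 - 5*a - (a - 8)*(2*a - 5) + 4)/(a^2 - 5*a + 4)^2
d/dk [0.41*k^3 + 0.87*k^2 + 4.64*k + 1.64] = 1.23*k^2 + 1.74*k + 4.64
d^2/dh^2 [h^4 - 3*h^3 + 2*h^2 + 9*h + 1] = 12*h^2 - 18*h + 4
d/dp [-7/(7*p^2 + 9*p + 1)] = 7*(14*p + 9)/(7*p^2 + 9*p + 1)^2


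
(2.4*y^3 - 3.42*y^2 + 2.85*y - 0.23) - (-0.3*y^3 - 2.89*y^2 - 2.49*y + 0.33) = 2.7*y^3 - 0.53*y^2 + 5.34*y - 0.56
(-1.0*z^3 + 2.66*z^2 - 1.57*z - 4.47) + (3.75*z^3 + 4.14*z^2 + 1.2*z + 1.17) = 2.75*z^3 + 6.8*z^2 - 0.37*z - 3.3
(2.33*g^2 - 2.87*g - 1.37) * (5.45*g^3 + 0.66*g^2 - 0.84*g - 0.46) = 12.6985*g^5 - 14.1037*g^4 - 11.3179*g^3 + 0.4348*g^2 + 2.471*g + 0.6302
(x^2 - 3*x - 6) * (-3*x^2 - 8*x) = -3*x^4 + x^3 + 42*x^2 + 48*x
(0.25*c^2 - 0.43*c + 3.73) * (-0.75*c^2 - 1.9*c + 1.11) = -0.1875*c^4 - 0.1525*c^3 - 1.703*c^2 - 7.5643*c + 4.1403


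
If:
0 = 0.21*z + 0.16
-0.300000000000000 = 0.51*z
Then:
No Solution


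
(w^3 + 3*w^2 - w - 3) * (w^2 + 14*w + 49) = w^5 + 17*w^4 + 90*w^3 + 130*w^2 - 91*w - 147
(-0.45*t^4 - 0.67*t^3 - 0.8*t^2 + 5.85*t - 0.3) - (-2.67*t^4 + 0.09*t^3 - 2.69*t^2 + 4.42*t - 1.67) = 2.22*t^4 - 0.76*t^3 + 1.89*t^2 + 1.43*t + 1.37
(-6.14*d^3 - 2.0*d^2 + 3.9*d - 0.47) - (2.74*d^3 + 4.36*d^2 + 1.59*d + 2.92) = -8.88*d^3 - 6.36*d^2 + 2.31*d - 3.39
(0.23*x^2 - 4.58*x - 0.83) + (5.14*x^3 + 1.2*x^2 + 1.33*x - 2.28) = 5.14*x^3 + 1.43*x^2 - 3.25*x - 3.11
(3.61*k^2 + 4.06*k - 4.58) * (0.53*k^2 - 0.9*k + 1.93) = 1.9133*k^4 - 1.0972*k^3 + 0.885899999999999*k^2 + 11.9578*k - 8.8394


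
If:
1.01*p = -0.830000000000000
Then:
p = -0.82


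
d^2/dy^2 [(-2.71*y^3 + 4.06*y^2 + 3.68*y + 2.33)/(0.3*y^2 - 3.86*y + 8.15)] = (-4.44089209850063e-16*y^5 + 1.4210854715202e-14*y^4 - 57.4385720000001*y^3 + 453.22134*y^2 - 1150.20429*y + 828.927376)/(0.027*y^6 - 1.0422*y^5 + 15.61014*y^4 - 114.138656*y^3 + 424.07547*y^2 - 769.17255*y + 541.343375)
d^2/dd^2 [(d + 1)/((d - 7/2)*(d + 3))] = 8*(2*d^3 + 6*d^2 + 60*d + 11)/(8*d^6 - 12*d^5 - 246*d^4 + 251*d^3 + 2583*d^2 - 1323*d - 9261)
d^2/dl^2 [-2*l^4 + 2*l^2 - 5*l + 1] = 4 - 24*l^2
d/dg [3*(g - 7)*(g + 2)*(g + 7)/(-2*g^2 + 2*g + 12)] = 3*(-g^2 + 6*g - 49)/(2*(g^2 - 6*g + 9))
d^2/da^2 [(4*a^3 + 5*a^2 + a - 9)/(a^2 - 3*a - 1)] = 16*(7*a^3 + 3*a^2 + 12*a - 11)/(a^6 - 9*a^5 + 24*a^4 - 9*a^3 - 24*a^2 - 9*a - 1)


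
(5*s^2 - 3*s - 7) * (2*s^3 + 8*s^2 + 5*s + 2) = 10*s^5 + 34*s^4 - 13*s^3 - 61*s^2 - 41*s - 14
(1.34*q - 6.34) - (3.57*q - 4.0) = -2.23*q - 2.34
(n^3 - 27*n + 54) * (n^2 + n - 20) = n^5 + n^4 - 47*n^3 + 27*n^2 + 594*n - 1080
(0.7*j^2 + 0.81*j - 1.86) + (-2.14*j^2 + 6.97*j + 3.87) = -1.44*j^2 + 7.78*j + 2.01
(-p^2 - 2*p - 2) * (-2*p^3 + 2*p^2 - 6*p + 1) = 2*p^5 + 2*p^4 + 6*p^3 + 7*p^2 + 10*p - 2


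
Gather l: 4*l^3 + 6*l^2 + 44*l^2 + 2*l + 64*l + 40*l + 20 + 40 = 4*l^3 + 50*l^2 + 106*l + 60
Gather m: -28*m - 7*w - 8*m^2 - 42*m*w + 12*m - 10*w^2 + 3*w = -8*m^2 + m*(-42*w - 16) - 10*w^2 - 4*w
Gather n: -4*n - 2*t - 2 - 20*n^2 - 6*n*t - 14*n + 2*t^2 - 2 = -20*n^2 + n*(-6*t - 18) + 2*t^2 - 2*t - 4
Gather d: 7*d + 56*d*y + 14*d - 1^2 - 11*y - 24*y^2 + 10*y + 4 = d*(56*y + 21) - 24*y^2 - y + 3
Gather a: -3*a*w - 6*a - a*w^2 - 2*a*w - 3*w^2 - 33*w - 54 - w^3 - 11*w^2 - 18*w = a*(-w^2 - 5*w - 6) - w^3 - 14*w^2 - 51*w - 54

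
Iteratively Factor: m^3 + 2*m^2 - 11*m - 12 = (m + 1)*(m^2 + m - 12) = (m - 3)*(m + 1)*(m + 4)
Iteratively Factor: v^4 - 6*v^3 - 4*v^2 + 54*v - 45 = (v - 3)*(v^3 - 3*v^2 - 13*v + 15) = (v - 3)*(v + 3)*(v^2 - 6*v + 5) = (v - 3)*(v - 1)*(v + 3)*(v - 5)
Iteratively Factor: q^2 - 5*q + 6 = (q - 3)*(q - 2)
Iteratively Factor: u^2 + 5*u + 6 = (u + 2)*(u + 3)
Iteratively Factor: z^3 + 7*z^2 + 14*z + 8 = (z + 1)*(z^2 + 6*z + 8) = (z + 1)*(z + 4)*(z + 2)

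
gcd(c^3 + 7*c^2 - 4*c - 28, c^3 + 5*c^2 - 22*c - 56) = c^2 + 9*c + 14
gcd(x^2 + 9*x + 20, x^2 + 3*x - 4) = x + 4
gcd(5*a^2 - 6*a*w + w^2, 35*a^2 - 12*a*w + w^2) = -5*a + w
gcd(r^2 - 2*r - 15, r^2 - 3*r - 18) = r + 3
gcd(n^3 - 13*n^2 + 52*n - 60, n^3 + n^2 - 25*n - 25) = n - 5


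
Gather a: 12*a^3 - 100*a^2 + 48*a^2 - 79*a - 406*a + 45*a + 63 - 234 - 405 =12*a^3 - 52*a^2 - 440*a - 576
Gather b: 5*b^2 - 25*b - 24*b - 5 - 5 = 5*b^2 - 49*b - 10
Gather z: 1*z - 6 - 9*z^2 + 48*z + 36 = -9*z^2 + 49*z + 30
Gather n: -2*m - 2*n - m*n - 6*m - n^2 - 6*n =-8*m - n^2 + n*(-m - 8)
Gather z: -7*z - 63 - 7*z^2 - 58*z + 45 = -7*z^2 - 65*z - 18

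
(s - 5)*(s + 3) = s^2 - 2*s - 15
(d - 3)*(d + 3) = d^2 - 9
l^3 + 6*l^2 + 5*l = l*(l + 1)*(l + 5)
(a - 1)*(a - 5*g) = a^2 - 5*a*g - a + 5*g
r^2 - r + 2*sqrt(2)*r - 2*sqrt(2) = (r - 1)*(r + 2*sqrt(2))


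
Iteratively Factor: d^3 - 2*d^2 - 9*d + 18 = (d + 3)*(d^2 - 5*d + 6) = (d - 3)*(d + 3)*(d - 2)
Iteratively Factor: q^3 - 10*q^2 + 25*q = (q)*(q^2 - 10*q + 25) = q*(q - 5)*(q - 5)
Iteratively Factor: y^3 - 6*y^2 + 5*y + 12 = (y - 4)*(y^2 - 2*y - 3) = (y - 4)*(y - 3)*(y + 1)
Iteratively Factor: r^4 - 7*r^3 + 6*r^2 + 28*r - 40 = (r - 2)*(r^3 - 5*r^2 - 4*r + 20) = (r - 5)*(r - 2)*(r^2 - 4) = (r - 5)*(r - 2)^2*(r + 2)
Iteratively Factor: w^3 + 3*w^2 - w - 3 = (w + 1)*(w^2 + 2*w - 3) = (w - 1)*(w + 1)*(w + 3)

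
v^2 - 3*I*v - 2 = (v - 2*I)*(v - I)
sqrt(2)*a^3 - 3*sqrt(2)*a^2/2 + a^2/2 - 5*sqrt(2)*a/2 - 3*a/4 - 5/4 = (a - 5/2)*(a + 1)*(sqrt(2)*a + 1/2)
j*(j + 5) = j^2 + 5*j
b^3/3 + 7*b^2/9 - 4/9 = (b/3 + 1/3)*(b - 2/3)*(b + 2)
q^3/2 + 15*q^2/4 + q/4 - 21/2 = (q/2 + 1)*(q - 3/2)*(q + 7)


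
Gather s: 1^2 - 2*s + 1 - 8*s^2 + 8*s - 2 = -8*s^2 + 6*s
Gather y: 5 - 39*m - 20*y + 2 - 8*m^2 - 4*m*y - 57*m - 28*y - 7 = -8*m^2 - 96*m + y*(-4*m - 48)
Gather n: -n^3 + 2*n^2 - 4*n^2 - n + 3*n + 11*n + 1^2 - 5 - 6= -n^3 - 2*n^2 + 13*n - 10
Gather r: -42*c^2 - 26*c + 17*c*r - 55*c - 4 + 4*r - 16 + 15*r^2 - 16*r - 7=-42*c^2 - 81*c + 15*r^2 + r*(17*c - 12) - 27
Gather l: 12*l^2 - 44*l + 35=12*l^2 - 44*l + 35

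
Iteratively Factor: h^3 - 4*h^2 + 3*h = (h - 1)*(h^2 - 3*h) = h*(h - 1)*(h - 3)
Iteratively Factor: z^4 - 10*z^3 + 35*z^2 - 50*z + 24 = (z - 4)*(z^3 - 6*z^2 + 11*z - 6) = (z - 4)*(z - 1)*(z^2 - 5*z + 6) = (z - 4)*(z - 2)*(z - 1)*(z - 3)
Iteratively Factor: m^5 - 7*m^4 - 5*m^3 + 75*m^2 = (m - 5)*(m^4 - 2*m^3 - 15*m^2) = m*(m - 5)*(m^3 - 2*m^2 - 15*m) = m^2*(m - 5)*(m^2 - 2*m - 15) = m^2*(m - 5)^2*(m + 3)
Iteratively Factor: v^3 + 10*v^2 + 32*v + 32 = (v + 4)*(v^2 + 6*v + 8) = (v + 2)*(v + 4)*(v + 4)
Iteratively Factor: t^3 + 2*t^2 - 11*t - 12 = (t - 3)*(t^2 + 5*t + 4) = (t - 3)*(t + 1)*(t + 4)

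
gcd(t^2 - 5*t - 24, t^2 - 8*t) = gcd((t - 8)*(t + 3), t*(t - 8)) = t - 8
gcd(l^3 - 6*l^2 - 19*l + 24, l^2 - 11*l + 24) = l - 8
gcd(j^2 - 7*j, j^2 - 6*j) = j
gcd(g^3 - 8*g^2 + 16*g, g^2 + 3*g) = g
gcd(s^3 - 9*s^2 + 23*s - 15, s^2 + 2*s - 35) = s - 5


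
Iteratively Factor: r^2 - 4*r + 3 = (r - 1)*(r - 3)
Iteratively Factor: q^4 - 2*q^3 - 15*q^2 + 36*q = (q)*(q^3 - 2*q^2 - 15*q + 36) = q*(q - 3)*(q^2 + q - 12) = q*(q - 3)*(q + 4)*(q - 3)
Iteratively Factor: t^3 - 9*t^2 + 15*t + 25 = (t - 5)*(t^2 - 4*t - 5) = (t - 5)*(t + 1)*(t - 5)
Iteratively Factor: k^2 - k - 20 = (k + 4)*(k - 5)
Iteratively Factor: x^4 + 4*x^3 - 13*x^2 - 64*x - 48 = (x + 3)*(x^3 + x^2 - 16*x - 16) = (x - 4)*(x + 3)*(x^2 + 5*x + 4) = (x - 4)*(x + 1)*(x + 3)*(x + 4)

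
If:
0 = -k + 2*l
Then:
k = 2*l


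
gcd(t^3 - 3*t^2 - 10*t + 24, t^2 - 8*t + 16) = t - 4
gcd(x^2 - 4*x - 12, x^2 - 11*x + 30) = x - 6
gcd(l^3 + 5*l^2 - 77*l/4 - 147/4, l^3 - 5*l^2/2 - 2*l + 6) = l + 3/2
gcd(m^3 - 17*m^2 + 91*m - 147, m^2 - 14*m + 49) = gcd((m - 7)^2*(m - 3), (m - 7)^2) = m^2 - 14*m + 49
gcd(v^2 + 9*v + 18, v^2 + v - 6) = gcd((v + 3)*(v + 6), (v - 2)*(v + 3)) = v + 3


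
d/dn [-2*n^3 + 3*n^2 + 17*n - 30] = -6*n^2 + 6*n + 17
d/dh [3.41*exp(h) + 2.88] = 3.41*exp(h)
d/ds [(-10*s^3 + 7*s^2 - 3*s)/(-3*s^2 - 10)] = (30*s^4 + 291*s^2 - 140*s + 30)/(9*s^4 + 60*s^2 + 100)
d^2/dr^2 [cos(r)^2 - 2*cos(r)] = 2*cos(r) - 2*cos(2*r)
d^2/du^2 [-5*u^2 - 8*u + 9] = -10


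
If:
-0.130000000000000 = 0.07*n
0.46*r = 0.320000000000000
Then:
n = -1.86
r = 0.70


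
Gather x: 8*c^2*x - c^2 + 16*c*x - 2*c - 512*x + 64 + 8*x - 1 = -c^2 - 2*c + x*(8*c^2 + 16*c - 504) + 63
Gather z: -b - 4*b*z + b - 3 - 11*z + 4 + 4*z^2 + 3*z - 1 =4*z^2 + z*(-4*b - 8)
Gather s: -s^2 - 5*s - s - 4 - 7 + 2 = -s^2 - 6*s - 9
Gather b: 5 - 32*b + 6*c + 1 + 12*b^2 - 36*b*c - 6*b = 12*b^2 + b*(-36*c - 38) + 6*c + 6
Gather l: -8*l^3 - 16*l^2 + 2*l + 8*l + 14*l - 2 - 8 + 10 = -8*l^3 - 16*l^2 + 24*l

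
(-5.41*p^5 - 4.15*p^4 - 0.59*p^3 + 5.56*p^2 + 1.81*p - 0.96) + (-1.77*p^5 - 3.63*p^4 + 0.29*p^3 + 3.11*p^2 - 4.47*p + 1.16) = -7.18*p^5 - 7.78*p^4 - 0.3*p^3 + 8.67*p^2 - 2.66*p + 0.2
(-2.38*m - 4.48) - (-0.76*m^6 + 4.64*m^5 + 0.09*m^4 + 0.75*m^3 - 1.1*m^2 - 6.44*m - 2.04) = 0.76*m^6 - 4.64*m^5 - 0.09*m^4 - 0.75*m^3 + 1.1*m^2 + 4.06*m - 2.44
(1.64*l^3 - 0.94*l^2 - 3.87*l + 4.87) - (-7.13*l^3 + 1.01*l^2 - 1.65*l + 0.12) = 8.77*l^3 - 1.95*l^2 - 2.22*l + 4.75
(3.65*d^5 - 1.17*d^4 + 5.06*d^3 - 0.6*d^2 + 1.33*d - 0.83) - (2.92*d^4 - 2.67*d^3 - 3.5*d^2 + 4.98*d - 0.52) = 3.65*d^5 - 4.09*d^4 + 7.73*d^3 + 2.9*d^2 - 3.65*d - 0.31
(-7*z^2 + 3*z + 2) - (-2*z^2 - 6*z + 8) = -5*z^2 + 9*z - 6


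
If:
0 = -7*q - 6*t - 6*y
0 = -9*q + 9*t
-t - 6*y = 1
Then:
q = 1/12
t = 1/12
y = -13/72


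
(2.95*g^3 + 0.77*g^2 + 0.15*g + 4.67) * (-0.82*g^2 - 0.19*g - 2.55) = -2.419*g^5 - 1.1919*g^4 - 7.7918*g^3 - 5.8214*g^2 - 1.2698*g - 11.9085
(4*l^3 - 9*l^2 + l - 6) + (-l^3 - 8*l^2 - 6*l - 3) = 3*l^3 - 17*l^2 - 5*l - 9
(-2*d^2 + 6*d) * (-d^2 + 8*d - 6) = 2*d^4 - 22*d^3 + 60*d^2 - 36*d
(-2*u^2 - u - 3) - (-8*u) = -2*u^2 + 7*u - 3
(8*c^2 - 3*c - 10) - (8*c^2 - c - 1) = -2*c - 9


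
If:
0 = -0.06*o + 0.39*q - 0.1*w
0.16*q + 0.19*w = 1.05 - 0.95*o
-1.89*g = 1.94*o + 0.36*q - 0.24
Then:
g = 0.201420121967346*w - 1.01043585021486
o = 1.07734806629834 - 0.237042883451723*w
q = 0.219942120494607*w + 0.165745856353591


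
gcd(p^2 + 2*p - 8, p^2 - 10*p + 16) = p - 2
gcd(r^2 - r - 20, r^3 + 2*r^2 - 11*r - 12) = r + 4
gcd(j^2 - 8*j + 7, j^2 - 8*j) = 1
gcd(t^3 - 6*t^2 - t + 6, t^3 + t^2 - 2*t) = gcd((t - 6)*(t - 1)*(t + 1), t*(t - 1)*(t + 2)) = t - 1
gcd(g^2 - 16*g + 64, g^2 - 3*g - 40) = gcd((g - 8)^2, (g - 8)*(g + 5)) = g - 8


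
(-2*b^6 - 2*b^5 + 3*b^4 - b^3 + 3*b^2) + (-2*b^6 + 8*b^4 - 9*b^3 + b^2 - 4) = -4*b^6 - 2*b^5 + 11*b^4 - 10*b^3 + 4*b^2 - 4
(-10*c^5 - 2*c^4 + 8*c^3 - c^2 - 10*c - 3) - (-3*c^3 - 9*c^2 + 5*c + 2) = -10*c^5 - 2*c^4 + 11*c^3 + 8*c^2 - 15*c - 5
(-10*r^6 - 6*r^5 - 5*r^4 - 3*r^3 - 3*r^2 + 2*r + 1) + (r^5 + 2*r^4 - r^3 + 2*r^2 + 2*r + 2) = -10*r^6 - 5*r^5 - 3*r^4 - 4*r^3 - r^2 + 4*r + 3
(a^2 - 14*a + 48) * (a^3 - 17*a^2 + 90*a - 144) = a^5 - 31*a^4 + 376*a^3 - 2220*a^2 + 6336*a - 6912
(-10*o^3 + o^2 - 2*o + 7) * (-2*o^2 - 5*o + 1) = 20*o^5 + 48*o^4 - 11*o^3 - 3*o^2 - 37*o + 7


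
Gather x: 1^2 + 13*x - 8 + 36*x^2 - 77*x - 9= 36*x^2 - 64*x - 16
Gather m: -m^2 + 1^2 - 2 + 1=-m^2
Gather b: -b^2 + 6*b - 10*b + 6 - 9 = -b^2 - 4*b - 3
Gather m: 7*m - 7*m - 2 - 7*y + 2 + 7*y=0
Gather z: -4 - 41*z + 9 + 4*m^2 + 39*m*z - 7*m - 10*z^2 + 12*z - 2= 4*m^2 - 7*m - 10*z^2 + z*(39*m - 29) + 3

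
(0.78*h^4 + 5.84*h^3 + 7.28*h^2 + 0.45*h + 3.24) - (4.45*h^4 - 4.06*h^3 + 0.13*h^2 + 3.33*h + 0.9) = -3.67*h^4 + 9.9*h^3 + 7.15*h^2 - 2.88*h + 2.34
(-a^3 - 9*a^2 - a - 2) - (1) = -a^3 - 9*a^2 - a - 3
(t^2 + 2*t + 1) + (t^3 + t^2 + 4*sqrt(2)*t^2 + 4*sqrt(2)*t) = t^3 + 2*t^2 + 4*sqrt(2)*t^2 + 2*t + 4*sqrt(2)*t + 1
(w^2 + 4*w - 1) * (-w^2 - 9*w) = -w^4 - 13*w^3 - 35*w^2 + 9*w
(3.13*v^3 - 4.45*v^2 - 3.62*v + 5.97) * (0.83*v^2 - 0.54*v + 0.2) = 2.5979*v^5 - 5.3837*v^4 + 0.0244000000000004*v^3 + 6.0199*v^2 - 3.9478*v + 1.194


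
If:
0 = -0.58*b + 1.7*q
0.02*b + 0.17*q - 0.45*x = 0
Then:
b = 5.76923076923077*x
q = 1.9683257918552*x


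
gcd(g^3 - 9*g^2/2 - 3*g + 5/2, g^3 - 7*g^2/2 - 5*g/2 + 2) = g^2 + g/2 - 1/2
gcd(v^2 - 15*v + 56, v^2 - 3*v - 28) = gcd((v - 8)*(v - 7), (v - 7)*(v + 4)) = v - 7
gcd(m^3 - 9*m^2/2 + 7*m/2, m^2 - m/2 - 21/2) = m - 7/2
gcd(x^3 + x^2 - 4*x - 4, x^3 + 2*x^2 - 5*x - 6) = x^2 - x - 2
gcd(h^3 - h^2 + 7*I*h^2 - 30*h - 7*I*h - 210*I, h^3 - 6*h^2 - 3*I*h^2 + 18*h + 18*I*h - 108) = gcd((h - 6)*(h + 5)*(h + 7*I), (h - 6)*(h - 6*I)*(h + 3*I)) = h - 6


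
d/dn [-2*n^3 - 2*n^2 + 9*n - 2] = -6*n^2 - 4*n + 9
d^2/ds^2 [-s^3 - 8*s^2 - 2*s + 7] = -6*s - 16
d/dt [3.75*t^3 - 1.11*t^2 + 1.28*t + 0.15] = 11.25*t^2 - 2.22*t + 1.28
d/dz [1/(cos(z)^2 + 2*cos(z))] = 2*(sin(z)/cos(z)^2 + tan(z))/(cos(z) + 2)^2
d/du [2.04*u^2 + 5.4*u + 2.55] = 4.08*u + 5.4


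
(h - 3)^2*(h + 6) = h^3 - 27*h + 54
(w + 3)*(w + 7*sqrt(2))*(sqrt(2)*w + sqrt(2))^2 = 2*w^4 + 10*w^3 + 14*sqrt(2)*w^3 + 14*w^2 + 70*sqrt(2)*w^2 + 6*w + 98*sqrt(2)*w + 42*sqrt(2)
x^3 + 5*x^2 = x^2*(x + 5)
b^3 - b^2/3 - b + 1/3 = (b - 1)*(b - 1/3)*(b + 1)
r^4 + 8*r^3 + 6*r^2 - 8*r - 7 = (r - 1)*(r + 1)^2*(r + 7)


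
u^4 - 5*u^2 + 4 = (u - 2)*(u - 1)*(u + 1)*(u + 2)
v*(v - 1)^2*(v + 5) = v^4 + 3*v^3 - 9*v^2 + 5*v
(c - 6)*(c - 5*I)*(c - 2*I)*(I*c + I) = I*c^4 + 7*c^3 - 5*I*c^3 - 35*c^2 - 16*I*c^2 - 42*c + 50*I*c + 60*I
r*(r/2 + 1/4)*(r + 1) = r^3/2 + 3*r^2/4 + r/4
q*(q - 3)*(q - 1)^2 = q^4 - 5*q^3 + 7*q^2 - 3*q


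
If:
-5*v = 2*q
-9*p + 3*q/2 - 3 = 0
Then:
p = -5*v/12 - 1/3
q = -5*v/2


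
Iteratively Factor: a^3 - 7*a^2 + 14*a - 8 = (a - 1)*(a^2 - 6*a + 8) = (a - 2)*(a - 1)*(a - 4)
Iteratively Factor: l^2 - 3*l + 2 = (l - 1)*(l - 2)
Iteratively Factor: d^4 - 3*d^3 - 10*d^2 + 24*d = (d)*(d^3 - 3*d^2 - 10*d + 24) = d*(d - 4)*(d^2 + d - 6) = d*(d - 4)*(d + 3)*(d - 2)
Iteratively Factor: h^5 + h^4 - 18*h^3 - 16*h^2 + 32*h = (h - 1)*(h^4 + 2*h^3 - 16*h^2 - 32*h) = (h - 4)*(h - 1)*(h^3 + 6*h^2 + 8*h) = (h - 4)*(h - 1)*(h + 2)*(h^2 + 4*h) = (h - 4)*(h - 1)*(h + 2)*(h + 4)*(h)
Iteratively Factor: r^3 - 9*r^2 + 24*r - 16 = (r - 4)*(r^2 - 5*r + 4) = (r - 4)*(r - 1)*(r - 4)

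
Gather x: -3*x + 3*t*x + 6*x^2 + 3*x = 3*t*x + 6*x^2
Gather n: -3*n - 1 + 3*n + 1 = 0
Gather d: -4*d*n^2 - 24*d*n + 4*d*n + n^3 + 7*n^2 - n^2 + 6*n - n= d*(-4*n^2 - 20*n) + n^3 + 6*n^2 + 5*n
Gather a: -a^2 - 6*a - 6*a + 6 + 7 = -a^2 - 12*a + 13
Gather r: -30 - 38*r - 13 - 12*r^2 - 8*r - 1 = -12*r^2 - 46*r - 44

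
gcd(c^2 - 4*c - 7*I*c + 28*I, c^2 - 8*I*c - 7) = c - 7*I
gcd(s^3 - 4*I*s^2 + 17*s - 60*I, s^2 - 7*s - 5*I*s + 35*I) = s - 5*I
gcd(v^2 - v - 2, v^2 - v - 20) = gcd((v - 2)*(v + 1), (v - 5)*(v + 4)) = 1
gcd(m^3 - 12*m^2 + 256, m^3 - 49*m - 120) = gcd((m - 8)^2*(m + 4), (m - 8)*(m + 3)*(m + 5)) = m - 8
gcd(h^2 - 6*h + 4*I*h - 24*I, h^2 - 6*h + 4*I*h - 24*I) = h^2 + h*(-6 + 4*I) - 24*I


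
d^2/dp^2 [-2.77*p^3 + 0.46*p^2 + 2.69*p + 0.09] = 0.92 - 16.62*p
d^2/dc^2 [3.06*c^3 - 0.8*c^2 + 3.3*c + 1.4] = 18.36*c - 1.6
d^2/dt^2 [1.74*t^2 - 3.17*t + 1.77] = 3.48000000000000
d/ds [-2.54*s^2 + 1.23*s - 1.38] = 1.23 - 5.08*s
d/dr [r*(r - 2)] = 2*r - 2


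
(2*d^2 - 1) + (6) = 2*d^2 + 5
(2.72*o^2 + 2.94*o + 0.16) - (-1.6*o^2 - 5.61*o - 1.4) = 4.32*o^2 + 8.55*o + 1.56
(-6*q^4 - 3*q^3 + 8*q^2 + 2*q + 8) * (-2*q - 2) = 12*q^5 + 18*q^4 - 10*q^3 - 20*q^2 - 20*q - 16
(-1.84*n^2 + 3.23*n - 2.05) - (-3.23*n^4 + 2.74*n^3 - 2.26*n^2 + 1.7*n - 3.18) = 3.23*n^4 - 2.74*n^3 + 0.42*n^2 + 1.53*n + 1.13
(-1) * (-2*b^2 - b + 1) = 2*b^2 + b - 1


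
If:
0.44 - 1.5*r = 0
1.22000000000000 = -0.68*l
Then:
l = -1.79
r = 0.29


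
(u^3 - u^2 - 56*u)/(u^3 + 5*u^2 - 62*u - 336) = u/(u + 6)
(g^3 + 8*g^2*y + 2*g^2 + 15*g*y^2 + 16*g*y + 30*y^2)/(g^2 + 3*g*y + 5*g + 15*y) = (g^2 + 5*g*y + 2*g + 10*y)/(g + 5)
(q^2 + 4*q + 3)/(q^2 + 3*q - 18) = (q^2 + 4*q + 3)/(q^2 + 3*q - 18)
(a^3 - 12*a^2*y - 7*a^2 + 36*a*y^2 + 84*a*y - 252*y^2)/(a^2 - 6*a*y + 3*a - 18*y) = (a^2 - 6*a*y - 7*a + 42*y)/(a + 3)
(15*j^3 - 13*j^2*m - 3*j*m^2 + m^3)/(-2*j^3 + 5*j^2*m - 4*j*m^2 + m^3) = (-15*j^2 - 2*j*m + m^2)/(2*j^2 - 3*j*m + m^2)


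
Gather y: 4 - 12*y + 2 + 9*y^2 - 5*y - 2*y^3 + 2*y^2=-2*y^3 + 11*y^2 - 17*y + 6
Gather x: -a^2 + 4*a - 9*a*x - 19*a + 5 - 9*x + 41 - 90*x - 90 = -a^2 - 15*a + x*(-9*a - 99) - 44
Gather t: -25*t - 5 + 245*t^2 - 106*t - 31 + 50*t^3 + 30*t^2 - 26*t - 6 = 50*t^3 + 275*t^2 - 157*t - 42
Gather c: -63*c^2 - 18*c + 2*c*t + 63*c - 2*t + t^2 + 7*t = -63*c^2 + c*(2*t + 45) + t^2 + 5*t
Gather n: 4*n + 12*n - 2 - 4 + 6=16*n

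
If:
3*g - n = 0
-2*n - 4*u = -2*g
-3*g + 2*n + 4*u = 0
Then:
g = 0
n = 0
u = 0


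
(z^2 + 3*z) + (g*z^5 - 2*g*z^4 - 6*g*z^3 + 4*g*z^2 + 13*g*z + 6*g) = g*z^5 - 2*g*z^4 - 6*g*z^3 + 4*g*z^2 + 13*g*z + 6*g + z^2 + 3*z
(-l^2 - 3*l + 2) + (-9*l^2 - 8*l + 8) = -10*l^2 - 11*l + 10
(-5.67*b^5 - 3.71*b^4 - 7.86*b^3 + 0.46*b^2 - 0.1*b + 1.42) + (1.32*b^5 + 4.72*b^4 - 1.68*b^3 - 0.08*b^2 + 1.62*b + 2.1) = -4.35*b^5 + 1.01*b^4 - 9.54*b^3 + 0.38*b^2 + 1.52*b + 3.52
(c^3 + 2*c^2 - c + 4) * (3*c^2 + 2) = 3*c^5 + 6*c^4 - c^3 + 16*c^2 - 2*c + 8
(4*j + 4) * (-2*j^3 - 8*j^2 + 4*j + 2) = -8*j^4 - 40*j^3 - 16*j^2 + 24*j + 8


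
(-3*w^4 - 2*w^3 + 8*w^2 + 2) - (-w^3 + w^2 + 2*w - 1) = -3*w^4 - w^3 + 7*w^2 - 2*w + 3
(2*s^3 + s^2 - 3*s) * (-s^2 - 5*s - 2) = -2*s^5 - 11*s^4 - 6*s^3 + 13*s^2 + 6*s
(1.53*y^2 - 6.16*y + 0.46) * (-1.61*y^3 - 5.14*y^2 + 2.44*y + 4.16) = -2.4633*y^5 + 2.0534*y^4 + 34.655*y^3 - 11.03*y^2 - 24.5032*y + 1.9136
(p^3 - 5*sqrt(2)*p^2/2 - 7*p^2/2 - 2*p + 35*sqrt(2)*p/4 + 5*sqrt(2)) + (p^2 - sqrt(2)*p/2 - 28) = p^3 - 5*sqrt(2)*p^2/2 - 5*p^2/2 - 2*p + 33*sqrt(2)*p/4 - 28 + 5*sqrt(2)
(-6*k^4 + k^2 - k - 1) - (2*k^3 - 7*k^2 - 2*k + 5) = -6*k^4 - 2*k^3 + 8*k^2 + k - 6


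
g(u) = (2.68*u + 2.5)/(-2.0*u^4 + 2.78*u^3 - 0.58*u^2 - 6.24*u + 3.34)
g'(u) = (2.68*u + 2.5)*(8.0*u^3 - 8.34*u^2 + 1.16*u + 6.24)/(-2.0*u^4 + 2.78*u^3 - 0.58*u^2 - 6.24*u + 3.34)^2 + 2.68/(-2.0*u^4 + 2.78*u^3 - 0.58*u^2 - 6.24*u + 3.34)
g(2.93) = -0.11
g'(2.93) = 0.12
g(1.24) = -1.23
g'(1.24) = 2.08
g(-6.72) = 0.00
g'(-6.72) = 0.00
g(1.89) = -0.44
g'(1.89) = 0.67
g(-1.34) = 0.44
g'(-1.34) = 4.17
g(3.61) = -0.05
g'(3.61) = 0.05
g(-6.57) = 0.00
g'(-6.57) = 0.00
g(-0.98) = -0.03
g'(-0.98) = 0.67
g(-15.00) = 0.00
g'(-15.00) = 0.00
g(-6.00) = 0.00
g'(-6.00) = 0.00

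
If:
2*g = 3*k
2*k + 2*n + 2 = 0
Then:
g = -3*n/2 - 3/2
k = -n - 1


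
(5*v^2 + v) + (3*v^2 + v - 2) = 8*v^2 + 2*v - 2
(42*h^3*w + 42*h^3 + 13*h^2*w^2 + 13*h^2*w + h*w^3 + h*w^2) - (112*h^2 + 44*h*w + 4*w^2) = 42*h^3*w + 42*h^3 + 13*h^2*w^2 + 13*h^2*w - 112*h^2 + h*w^3 + h*w^2 - 44*h*w - 4*w^2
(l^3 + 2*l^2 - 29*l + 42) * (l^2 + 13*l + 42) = l^5 + 15*l^4 + 39*l^3 - 251*l^2 - 672*l + 1764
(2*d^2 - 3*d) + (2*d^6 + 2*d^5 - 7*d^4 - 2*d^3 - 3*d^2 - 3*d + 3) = 2*d^6 + 2*d^5 - 7*d^4 - 2*d^3 - d^2 - 6*d + 3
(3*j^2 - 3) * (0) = 0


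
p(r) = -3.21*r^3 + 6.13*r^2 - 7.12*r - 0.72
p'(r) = -9.63*r^2 + 12.26*r - 7.12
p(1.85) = -13.24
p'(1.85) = -17.40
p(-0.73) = 8.99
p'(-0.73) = -21.20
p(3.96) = -132.13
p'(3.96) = -109.58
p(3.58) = -94.93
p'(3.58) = -86.65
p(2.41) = -27.21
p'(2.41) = -33.51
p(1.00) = -4.92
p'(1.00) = -4.49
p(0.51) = -3.18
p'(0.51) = -3.37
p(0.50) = -3.15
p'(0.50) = -3.40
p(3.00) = -53.58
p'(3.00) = -57.01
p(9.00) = -1908.36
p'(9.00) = -676.81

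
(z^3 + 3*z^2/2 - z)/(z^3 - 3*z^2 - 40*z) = (-z^2 - 3*z/2 + 1)/(-z^2 + 3*z + 40)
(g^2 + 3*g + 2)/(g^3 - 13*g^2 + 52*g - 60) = (g^2 + 3*g + 2)/(g^3 - 13*g^2 + 52*g - 60)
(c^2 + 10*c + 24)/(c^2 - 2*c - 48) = (c + 4)/(c - 8)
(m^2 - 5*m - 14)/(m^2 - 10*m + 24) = (m^2 - 5*m - 14)/(m^2 - 10*m + 24)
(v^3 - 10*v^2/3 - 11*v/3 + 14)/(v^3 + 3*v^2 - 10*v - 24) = (v - 7/3)/(v + 4)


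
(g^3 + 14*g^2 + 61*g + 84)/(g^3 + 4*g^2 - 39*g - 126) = (g + 4)/(g - 6)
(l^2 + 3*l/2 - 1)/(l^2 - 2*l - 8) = (l - 1/2)/(l - 4)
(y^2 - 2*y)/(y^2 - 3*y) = (y - 2)/(y - 3)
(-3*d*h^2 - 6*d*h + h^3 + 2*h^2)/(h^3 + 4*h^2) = (-3*d*h - 6*d + h^2 + 2*h)/(h*(h + 4))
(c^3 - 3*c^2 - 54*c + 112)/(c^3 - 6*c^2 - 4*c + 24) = (c^2 - c - 56)/(c^2 - 4*c - 12)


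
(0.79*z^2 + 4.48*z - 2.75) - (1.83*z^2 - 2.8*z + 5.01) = -1.04*z^2 + 7.28*z - 7.76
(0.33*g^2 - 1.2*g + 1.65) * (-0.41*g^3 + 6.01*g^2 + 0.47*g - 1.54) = -0.1353*g^5 + 2.4753*g^4 - 7.7334*g^3 + 8.8443*g^2 + 2.6235*g - 2.541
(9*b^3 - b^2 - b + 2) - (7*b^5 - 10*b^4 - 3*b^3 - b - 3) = -7*b^5 + 10*b^4 + 12*b^3 - b^2 + 5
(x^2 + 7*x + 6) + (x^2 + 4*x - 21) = 2*x^2 + 11*x - 15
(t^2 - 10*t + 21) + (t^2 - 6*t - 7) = 2*t^2 - 16*t + 14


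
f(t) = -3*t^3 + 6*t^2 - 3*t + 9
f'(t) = -9*t^2 + 12*t - 3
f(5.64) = -355.28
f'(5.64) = -221.61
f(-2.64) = 113.94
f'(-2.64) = -97.41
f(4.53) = -160.34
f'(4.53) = -133.33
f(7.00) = -747.00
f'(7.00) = -360.00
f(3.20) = -37.46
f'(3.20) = -56.76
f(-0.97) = 20.29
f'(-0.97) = -23.11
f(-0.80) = 16.78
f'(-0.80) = -18.36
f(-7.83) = 1840.49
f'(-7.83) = -648.74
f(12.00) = -4347.00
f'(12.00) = -1155.00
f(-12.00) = 6093.00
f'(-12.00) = -1443.00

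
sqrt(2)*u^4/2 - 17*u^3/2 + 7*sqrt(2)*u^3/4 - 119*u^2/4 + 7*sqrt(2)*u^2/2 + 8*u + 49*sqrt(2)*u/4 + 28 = (u + 7/2)*(u - 8*sqrt(2))*(u - sqrt(2))*(sqrt(2)*u/2 + 1/2)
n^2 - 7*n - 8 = (n - 8)*(n + 1)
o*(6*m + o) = 6*m*o + o^2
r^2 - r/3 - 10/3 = (r - 2)*(r + 5/3)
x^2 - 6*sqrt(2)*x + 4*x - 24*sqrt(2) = (x + 4)*(x - 6*sqrt(2))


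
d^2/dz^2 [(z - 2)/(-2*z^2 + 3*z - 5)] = 2*(-(z - 2)*(4*z - 3)^2 + (6*z - 7)*(2*z^2 - 3*z + 5))/(2*z^2 - 3*z + 5)^3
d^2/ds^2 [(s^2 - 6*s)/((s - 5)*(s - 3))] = 2*(2*s^3 - 45*s^2 + 270*s - 495)/(s^6 - 24*s^5 + 237*s^4 - 1232*s^3 + 3555*s^2 - 5400*s + 3375)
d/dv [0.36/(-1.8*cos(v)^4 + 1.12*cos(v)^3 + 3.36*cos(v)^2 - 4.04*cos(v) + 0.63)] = (-2.592*cos(v)^3 + 1.2096*cos(v)^2 + 2.4192*cos(v) - 1.4544)*sin(v)/(-1.8*cos(v)^4 + 1.12*cos(v)^3 + 3.36*cos(v)^2 - 4.04*cos(v) + 0.63)^2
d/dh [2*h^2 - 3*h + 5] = 4*h - 3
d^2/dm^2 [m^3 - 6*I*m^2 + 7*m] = 6*m - 12*I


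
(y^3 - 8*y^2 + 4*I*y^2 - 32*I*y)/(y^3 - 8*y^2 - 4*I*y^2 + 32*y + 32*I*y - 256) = y/(y - 8*I)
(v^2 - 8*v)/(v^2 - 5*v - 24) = v/(v + 3)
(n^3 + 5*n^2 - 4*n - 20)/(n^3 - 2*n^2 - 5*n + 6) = (n^2 + 3*n - 10)/(n^2 - 4*n + 3)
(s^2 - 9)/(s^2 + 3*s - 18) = (s + 3)/(s + 6)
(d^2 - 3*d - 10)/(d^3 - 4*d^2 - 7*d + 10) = 1/(d - 1)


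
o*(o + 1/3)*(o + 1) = o^3 + 4*o^2/3 + o/3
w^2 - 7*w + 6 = (w - 6)*(w - 1)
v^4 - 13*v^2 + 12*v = v*(v - 3)*(v - 1)*(v + 4)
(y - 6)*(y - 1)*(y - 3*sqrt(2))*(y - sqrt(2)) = y^4 - 7*y^3 - 4*sqrt(2)*y^3 + 12*y^2 + 28*sqrt(2)*y^2 - 42*y - 24*sqrt(2)*y + 36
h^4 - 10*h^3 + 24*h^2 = h^2*(h - 6)*(h - 4)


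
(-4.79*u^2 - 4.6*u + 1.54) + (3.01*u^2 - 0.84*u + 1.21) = -1.78*u^2 - 5.44*u + 2.75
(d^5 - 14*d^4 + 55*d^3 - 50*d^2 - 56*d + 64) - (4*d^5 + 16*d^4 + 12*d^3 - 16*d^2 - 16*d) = -3*d^5 - 30*d^4 + 43*d^3 - 34*d^2 - 40*d + 64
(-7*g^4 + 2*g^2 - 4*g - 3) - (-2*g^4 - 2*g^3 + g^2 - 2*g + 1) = -5*g^4 + 2*g^3 + g^2 - 2*g - 4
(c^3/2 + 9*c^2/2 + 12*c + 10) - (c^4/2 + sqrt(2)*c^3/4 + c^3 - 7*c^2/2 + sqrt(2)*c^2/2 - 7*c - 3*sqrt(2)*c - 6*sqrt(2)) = -c^4/2 - c^3/2 - sqrt(2)*c^3/4 - sqrt(2)*c^2/2 + 8*c^2 + 3*sqrt(2)*c + 19*c + 6*sqrt(2) + 10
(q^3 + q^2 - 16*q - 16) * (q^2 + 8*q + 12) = q^5 + 9*q^4 + 4*q^3 - 132*q^2 - 320*q - 192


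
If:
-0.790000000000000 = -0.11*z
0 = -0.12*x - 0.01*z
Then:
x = -0.60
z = 7.18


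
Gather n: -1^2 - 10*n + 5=4 - 10*n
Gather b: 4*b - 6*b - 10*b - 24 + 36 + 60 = 72 - 12*b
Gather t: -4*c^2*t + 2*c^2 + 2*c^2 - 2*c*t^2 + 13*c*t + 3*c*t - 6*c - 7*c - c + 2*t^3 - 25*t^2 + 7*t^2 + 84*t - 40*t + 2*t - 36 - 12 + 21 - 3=4*c^2 - 14*c + 2*t^3 + t^2*(-2*c - 18) + t*(-4*c^2 + 16*c + 46) - 30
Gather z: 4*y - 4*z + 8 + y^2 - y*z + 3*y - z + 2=y^2 + 7*y + z*(-y - 5) + 10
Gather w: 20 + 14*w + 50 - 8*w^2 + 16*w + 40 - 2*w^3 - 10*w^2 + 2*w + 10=-2*w^3 - 18*w^2 + 32*w + 120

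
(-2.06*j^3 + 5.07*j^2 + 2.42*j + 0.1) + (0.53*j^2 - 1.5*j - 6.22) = -2.06*j^3 + 5.6*j^2 + 0.92*j - 6.12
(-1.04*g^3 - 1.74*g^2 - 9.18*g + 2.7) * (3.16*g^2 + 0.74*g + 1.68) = -3.2864*g^5 - 6.268*g^4 - 32.0436*g^3 - 1.1844*g^2 - 13.4244*g + 4.536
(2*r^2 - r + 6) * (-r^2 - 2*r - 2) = -2*r^4 - 3*r^3 - 8*r^2 - 10*r - 12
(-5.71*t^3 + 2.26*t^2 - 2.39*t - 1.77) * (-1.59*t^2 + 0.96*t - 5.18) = 9.0789*t^5 - 9.075*t^4 + 35.5475*t^3 - 11.1869*t^2 + 10.681*t + 9.1686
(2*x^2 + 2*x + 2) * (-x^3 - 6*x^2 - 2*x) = -2*x^5 - 14*x^4 - 18*x^3 - 16*x^2 - 4*x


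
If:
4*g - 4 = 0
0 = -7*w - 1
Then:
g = 1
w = -1/7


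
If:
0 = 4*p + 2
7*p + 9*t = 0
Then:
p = -1/2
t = 7/18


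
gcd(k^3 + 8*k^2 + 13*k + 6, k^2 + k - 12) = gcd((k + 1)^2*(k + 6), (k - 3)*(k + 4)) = 1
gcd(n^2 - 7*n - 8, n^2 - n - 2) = n + 1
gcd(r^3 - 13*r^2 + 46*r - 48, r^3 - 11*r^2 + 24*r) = r^2 - 11*r + 24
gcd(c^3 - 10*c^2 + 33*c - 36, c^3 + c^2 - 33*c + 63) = c^2 - 6*c + 9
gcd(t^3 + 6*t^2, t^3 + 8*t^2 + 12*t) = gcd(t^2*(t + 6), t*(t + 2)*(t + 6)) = t^2 + 6*t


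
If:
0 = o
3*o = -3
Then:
No Solution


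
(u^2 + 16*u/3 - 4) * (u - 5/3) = u^3 + 11*u^2/3 - 116*u/9 + 20/3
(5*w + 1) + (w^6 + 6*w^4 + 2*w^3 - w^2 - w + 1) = w^6 + 6*w^4 + 2*w^3 - w^2 + 4*w + 2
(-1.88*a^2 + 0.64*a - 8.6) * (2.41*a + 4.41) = -4.5308*a^3 - 6.7484*a^2 - 17.9036*a - 37.926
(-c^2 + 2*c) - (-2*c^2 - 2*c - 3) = c^2 + 4*c + 3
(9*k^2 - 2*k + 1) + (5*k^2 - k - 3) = 14*k^2 - 3*k - 2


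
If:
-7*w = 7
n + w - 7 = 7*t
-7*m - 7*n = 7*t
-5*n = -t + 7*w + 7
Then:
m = 24/17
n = -4/17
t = -20/17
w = -1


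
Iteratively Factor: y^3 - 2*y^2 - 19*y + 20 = (y - 1)*(y^2 - y - 20) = (y - 5)*(y - 1)*(y + 4)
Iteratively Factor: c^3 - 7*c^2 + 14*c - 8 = (c - 1)*(c^2 - 6*c + 8) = (c - 2)*(c - 1)*(c - 4)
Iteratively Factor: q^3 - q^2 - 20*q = (q)*(q^2 - q - 20) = q*(q + 4)*(q - 5)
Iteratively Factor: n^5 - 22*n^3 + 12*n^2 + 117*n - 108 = (n - 1)*(n^4 + n^3 - 21*n^2 - 9*n + 108) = (n - 3)*(n - 1)*(n^3 + 4*n^2 - 9*n - 36) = (n - 3)*(n - 1)*(n + 3)*(n^2 + n - 12) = (n - 3)^2*(n - 1)*(n + 3)*(n + 4)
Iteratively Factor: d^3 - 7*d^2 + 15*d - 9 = (d - 1)*(d^2 - 6*d + 9) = (d - 3)*(d - 1)*(d - 3)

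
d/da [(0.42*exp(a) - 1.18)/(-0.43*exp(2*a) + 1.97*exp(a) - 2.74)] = (0.1806*exp(2*a) - 1.0148*exp(a) + 1.1738)*exp(a)/(0.1849*exp(4*a) - 1.6942*exp(3*a) + 6.2373*exp(2*a) - 10.7956*exp(a) + 7.5076)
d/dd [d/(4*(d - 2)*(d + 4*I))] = (-d*(d - 2) - d*(d + 4*I) + (d - 2)*(d + 4*I))/(4*(d - 2)^2*(d + 4*I)^2)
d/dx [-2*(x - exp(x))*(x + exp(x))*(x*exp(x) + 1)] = -2*x^3*exp(x) - 6*x^2*exp(x) + 6*x*exp(3*x) - 4*x + 2*exp(3*x) + 4*exp(2*x)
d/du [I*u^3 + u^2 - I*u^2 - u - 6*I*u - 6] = 3*I*u^2 + 2*u*(1 - I) - 1 - 6*I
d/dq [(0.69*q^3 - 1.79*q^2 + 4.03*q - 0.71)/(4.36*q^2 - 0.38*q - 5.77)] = (3.0084*q^4 - 0.5244*q^3 - 28.8345*q^2 + 26.8478*q - 23.5229)/(19.0096*q^4 - 3.3136*q^3 - 50.17*q^2 + 4.3852*q + 33.2929)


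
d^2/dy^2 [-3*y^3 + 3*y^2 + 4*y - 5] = 6 - 18*y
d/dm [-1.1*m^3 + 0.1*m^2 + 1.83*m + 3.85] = -3.3*m^2 + 0.2*m + 1.83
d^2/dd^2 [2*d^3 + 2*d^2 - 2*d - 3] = 12*d + 4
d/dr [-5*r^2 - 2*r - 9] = -10*r - 2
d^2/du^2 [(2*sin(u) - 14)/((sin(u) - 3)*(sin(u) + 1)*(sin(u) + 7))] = 4*(-2*sin(u)^6 + 26*sin(u)^5 + 123*sin(u)^4 - 98*sin(u)^3 - 686*sin(u)^2 + 3304*sin(u) - 3115)/((sin(u) - 3)^3*(sin(u) + 1)^2*(sin(u) + 7)^3)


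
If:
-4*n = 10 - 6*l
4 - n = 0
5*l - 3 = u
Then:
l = 13/3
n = 4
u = 56/3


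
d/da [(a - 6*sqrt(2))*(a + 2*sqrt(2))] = 2*a - 4*sqrt(2)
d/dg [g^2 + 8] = 2*g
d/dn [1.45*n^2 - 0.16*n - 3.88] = 2.9*n - 0.16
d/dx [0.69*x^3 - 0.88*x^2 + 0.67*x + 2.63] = 2.07*x^2 - 1.76*x + 0.67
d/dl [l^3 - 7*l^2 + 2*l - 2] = 3*l^2 - 14*l + 2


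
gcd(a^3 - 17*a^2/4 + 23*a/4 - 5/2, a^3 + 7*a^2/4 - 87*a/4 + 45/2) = a - 5/4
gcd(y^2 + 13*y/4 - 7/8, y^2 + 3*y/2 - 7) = y + 7/2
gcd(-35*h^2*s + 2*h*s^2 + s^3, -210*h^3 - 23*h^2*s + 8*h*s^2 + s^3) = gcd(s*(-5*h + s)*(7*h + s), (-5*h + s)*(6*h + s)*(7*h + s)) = -35*h^2 + 2*h*s + s^2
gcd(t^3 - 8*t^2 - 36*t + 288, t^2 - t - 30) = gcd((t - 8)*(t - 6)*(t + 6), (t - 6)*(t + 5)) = t - 6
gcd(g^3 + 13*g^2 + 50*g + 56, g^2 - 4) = g + 2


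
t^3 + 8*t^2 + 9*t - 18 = (t - 1)*(t + 3)*(t + 6)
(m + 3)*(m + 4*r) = m^2 + 4*m*r + 3*m + 12*r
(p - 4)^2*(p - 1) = p^3 - 9*p^2 + 24*p - 16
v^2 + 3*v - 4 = (v - 1)*(v + 4)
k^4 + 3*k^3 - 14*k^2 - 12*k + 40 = (k - 2)^2*(k + 2)*(k + 5)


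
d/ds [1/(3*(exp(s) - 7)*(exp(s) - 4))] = (11 - 2*exp(s))*exp(s)/(3*(exp(4*s) - 22*exp(3*s) + 177*exp(2*s) - 616*exp(s) + 784))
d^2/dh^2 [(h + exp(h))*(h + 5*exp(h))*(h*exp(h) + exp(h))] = (h^3 + 24*h^2*exp(h) + 7*h^2 + 45*h*exp(2*h) + 72*h*exp(h) + 10*h + 75*exp(2*h) + 36*exp(h) + 2)*exp(h)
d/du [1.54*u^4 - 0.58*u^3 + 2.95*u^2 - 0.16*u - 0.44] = 6.16*u^3 - 1.74*u^2 + 5.9*u - 0.16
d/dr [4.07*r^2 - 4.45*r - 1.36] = 8.14*r - 4.45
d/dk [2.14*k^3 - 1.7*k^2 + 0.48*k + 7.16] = 6.42*k^2 - 3.4*k + 0.48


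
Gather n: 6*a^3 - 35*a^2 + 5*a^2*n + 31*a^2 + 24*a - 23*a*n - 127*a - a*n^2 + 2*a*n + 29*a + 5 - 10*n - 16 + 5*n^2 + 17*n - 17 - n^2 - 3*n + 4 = 6*a^3 - 4*a^2 - 74*a + n^2*(4 - a) + n*(5*a^2 - 21*a + 4) - 24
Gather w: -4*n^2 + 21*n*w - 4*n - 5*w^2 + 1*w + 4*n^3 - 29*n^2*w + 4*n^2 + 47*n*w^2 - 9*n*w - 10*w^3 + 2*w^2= 4*n^3 - 4*n - 10*w^3 + w^2*(47*n - 3) + w*(-29*n^2 + 12*n + 1)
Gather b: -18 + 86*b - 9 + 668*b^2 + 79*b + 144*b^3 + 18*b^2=144*b^3 + 686*b^2 + 165*b - 27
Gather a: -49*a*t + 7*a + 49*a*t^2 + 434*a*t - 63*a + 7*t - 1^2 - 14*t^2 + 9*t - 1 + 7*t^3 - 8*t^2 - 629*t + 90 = a*(49*t^2 + 385*t - 56) + 7*t^3 - 22*t^2 - 613*t + 88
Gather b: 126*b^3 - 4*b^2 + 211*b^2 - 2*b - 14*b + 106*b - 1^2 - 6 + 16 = 126*b^3 + 207*b^2 + 90*b + 9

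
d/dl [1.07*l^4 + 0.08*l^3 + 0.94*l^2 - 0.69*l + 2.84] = 4.28*l^3 + 0.24*l^2 + 1.88*l - 0.69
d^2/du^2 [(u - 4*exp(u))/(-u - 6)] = 2*(-u + (1 - 4*exp(u))*(u + 6) + 2*(u + 6)^2*exp(u) + 4*exp(u))/(u + 6)^3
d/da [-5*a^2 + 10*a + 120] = 10 - 10*a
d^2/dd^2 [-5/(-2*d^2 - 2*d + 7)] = 20*(-2*d^2 - 2*d + 2*(2*d + 1)^2 + 7)/(2*d^2 + 2*d - 7)^3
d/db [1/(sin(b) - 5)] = -cos(b)/(sin(b) - 5)^2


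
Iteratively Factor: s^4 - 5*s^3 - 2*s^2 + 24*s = (s + 2)*(s^3 - 7*s^2 + 12*s) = s*(s + 2)*(s^2 - 7*s + 12) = s*(s - 3)*(s + 2)*(s - 4)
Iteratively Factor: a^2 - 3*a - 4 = (a - 4)*(a + 1)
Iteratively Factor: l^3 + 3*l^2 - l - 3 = (l + 1)*(l^2 + 2*l - 3) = (l - 1)*(l + 1)*(l + 3)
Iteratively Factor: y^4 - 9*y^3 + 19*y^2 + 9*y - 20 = (y - 5)*(y^3 - 4*y^2 - y + 4) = (y - 5)*(y - 4)*(y^2 - 1) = (y - 5)*(y - 4)*(y + 1)*(y - 1)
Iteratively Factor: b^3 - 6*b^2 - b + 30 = (b - 3)*(b^2 - 3*b - 10) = (b - 5)*(b - 3)*(b + 2)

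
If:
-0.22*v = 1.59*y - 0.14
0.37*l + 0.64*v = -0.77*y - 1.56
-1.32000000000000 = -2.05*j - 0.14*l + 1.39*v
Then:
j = 1.43849703361898 - 5.61206328279499*y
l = 10.4201474201474*y - 5.31695331695332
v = 0.636363636363636 - 7.22727272727273*y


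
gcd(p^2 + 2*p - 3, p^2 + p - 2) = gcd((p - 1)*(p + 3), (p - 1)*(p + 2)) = p - 1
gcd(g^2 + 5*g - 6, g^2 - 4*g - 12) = 1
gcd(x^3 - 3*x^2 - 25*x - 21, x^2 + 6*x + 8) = 1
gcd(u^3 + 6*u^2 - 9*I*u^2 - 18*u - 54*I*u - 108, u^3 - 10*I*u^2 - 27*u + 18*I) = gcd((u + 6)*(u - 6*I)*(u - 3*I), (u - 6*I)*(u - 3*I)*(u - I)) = u^2 - 9*I*u - 18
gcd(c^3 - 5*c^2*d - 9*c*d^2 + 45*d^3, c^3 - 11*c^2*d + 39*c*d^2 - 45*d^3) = c^2 - 8*c*d + 15*d^2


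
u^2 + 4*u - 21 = (u - 3)*(u + 7)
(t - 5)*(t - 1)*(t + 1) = t^3 - 5*t^2 - t + 5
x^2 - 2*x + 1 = (x - 1)^2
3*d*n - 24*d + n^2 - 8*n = (3*d + n)*(n - 8)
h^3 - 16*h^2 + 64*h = h*(h - 8)^2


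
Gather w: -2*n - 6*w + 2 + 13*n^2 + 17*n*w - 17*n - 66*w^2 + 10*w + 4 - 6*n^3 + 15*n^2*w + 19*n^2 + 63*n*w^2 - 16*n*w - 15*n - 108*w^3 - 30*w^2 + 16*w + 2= -6*n^3 + 32*n^2 - 34*n - 108*w^3 + w^2*(63*n - 96) + w*(15*n^2 + n + 20) + 8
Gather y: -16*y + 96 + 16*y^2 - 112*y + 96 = 16*y^2 - 128*y + 192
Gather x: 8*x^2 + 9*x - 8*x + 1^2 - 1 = 8*x^2 + x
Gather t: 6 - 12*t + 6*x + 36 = -12*t + 6*x + 42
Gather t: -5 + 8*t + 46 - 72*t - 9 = 32 - 64*t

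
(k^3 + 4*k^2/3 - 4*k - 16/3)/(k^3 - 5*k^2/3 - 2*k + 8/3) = (k + 2)/(k - 1)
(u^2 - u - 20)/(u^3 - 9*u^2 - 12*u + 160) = 1/(u - 8)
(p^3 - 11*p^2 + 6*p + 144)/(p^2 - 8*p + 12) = (p^2 - 5*p - 24)/(p - 2)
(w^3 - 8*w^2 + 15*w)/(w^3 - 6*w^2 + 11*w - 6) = w*(w - 5)/(w^2 - 3*w + 2)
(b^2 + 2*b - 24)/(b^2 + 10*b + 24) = (b - 4)/(b + 4)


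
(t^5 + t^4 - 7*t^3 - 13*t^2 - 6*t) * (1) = t^5 + t^4 - 7*t^3 - 13*t^2 - 6*t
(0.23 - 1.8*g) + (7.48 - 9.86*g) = 7.71 - 11.66*g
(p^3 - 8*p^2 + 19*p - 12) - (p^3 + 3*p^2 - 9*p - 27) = -11*p^2 + 28*p + 15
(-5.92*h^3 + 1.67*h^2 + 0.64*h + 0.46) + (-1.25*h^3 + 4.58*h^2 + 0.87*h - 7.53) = -7.17*h^3 + 6.25*h^2 + 1.51*h - 7.07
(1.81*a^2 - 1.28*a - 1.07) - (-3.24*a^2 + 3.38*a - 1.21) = 5.05*a^2 - 4.66*a + 0.14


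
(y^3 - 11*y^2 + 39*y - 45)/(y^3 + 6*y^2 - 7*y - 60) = (y^2 - 8*y + 15)/(y^2 + 9*y + 20)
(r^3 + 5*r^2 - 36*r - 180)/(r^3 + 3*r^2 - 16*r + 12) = (r^2 - r - 30)/(r^2 - 3*r + 2)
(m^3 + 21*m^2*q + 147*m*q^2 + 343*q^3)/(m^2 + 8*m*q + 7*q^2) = (m^2 + 14*m*q + 49*q^2)/(m + q)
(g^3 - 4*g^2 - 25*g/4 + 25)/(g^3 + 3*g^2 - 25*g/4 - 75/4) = (g - 4)/(g + 3)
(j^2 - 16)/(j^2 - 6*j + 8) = (j + 4)/(j - 2)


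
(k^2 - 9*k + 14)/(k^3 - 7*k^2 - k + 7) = (k - 2)/(k^2 - 1)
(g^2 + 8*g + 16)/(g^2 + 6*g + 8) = (g + 4)/(g + 2)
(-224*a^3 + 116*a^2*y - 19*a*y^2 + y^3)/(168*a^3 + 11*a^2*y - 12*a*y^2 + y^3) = (-4*a + y)/(3*a + y)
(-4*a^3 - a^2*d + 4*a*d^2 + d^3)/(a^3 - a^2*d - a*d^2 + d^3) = (-4*a - d)/(a - d)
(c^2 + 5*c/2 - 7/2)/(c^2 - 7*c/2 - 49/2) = (c - 1)/(c - 7)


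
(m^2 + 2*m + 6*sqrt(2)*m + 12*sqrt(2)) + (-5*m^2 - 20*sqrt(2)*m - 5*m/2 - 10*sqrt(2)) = -4*m^2 - 14*sqrt(2)*m - m/2 + 2*sqrt(2)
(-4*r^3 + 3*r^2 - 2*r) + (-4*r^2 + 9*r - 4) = -4*r^3 - r^2 + 7*r - 4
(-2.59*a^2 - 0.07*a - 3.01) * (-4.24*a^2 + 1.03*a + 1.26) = 10.9816*a^4 - 2.3709*a^3 + 9.4269*a^2 - 3.1885*a - 3.7926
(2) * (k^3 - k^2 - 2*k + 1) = 2*k^3 - 2*k^2 - 4*k + 2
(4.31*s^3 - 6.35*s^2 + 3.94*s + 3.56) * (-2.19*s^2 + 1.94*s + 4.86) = -9.4389*s^5 + 22.2679*s^4 - 0.000999999999999446*s^3 - 31.0138*s^2 + 26.0548*s + 17.3016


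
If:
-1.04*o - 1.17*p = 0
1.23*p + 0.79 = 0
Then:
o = 0.72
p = -0.64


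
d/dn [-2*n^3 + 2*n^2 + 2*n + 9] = -6*n^2 + 4*n + 2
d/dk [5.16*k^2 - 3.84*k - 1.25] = 10.32*k - 3.84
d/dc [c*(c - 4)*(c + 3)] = 3*c^2 - 2*c - 12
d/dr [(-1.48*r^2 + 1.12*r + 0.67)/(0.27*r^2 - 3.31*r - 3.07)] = (4.5964*r^2 + 8.7254*r - 1.2207)/(0.0729*r^4 - 1.7874*r^3 + 9.2983*r^2 + 20.3234*r + 9.4249)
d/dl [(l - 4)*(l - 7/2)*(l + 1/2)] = 3*l^2 - 14*l + 41/4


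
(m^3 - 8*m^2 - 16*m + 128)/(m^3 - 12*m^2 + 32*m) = (m + 4)/m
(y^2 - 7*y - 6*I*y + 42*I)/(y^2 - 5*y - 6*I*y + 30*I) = (y - 7)/(y - 5)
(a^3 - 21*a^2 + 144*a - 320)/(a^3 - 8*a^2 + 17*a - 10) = (a^2 - 16*a + 64)/(a^2 - 3*a + 2)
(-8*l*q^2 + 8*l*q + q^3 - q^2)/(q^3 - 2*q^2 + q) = (-8*l + q)/(q - 1)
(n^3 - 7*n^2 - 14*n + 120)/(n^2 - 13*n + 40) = (n^2 - 2*n - 24)/(n - 8)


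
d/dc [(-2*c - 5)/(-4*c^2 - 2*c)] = (-4*c^2 - 20*c - 5)/(2*c^2*(4*c^2 + 4*c + 1))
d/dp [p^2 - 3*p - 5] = 2*p - 3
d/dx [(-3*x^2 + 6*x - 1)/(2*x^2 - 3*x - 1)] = (-3*x^2 + 10*x - 9)/(4*x^4 - 12*x^3 + 5*x^2 + 6*x + 1)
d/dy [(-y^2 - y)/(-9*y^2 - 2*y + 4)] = (-7*y^2 - 8*y - 4)/(81*y^4 + 36*y^3 - 68*y^2 - 16*y + 16)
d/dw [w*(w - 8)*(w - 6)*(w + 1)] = 4*w^3 - 39*w^2 + 68*w + 48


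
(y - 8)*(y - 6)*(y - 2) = y^3 - 16*y^2 + 76*y - 96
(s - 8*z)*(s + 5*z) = s^2 - 3*s*z - 40*z^2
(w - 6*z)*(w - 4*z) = w^2 - 10*w*z + 24*z^2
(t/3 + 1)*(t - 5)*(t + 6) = t^3/3 + 4*t^2/3 - 9*t - 30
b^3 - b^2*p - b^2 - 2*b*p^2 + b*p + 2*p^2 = (b - 1)*(b - 2*p)*(b + p)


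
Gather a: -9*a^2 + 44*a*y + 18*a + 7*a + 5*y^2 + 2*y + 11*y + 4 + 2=-9*a^2 + a*(44*y + 25) + 5*y^2 + 13*y + 6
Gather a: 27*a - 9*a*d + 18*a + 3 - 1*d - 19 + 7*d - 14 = a*(45 - 9*d) + 6*d - 30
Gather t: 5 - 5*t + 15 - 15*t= 20 - 20*t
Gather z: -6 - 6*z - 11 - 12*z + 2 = -18*z - 15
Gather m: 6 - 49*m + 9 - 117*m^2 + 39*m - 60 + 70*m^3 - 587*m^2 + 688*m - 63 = 70*m^3 - 704*m^2 + 678*m - 108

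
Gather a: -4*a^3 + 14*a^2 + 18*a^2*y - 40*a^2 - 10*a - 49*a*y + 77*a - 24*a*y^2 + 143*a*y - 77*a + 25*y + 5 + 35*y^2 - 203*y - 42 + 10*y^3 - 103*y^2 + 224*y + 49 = -4*a^3 + a^2*(18*y - 26) + a*(-24*y^2 + 94*y - 10) + 10*y^3 - 68*y^2 + 46*y + 12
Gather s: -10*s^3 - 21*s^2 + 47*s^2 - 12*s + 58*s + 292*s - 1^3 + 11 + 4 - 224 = -10*s^3 + 26*s^2 + 338*s - 210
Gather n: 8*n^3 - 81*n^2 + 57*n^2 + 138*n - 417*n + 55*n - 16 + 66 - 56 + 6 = 8*n^3 - 24*n^2 - 224*n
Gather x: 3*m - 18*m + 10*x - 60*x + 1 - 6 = -15*m - 50*x - 5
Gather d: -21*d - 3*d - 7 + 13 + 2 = 8 - 24*d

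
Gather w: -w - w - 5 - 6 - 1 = -2*w - 12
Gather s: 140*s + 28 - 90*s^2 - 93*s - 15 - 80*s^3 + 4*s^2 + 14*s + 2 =-80*s^3 - 86*s^2 + 61*s + 15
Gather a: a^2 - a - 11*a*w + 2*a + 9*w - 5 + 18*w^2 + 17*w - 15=a^2 + a*(1 - 11*w) + 18*w^2 + 26*w - 20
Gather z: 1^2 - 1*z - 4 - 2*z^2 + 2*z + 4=-2*z^2 + z + 1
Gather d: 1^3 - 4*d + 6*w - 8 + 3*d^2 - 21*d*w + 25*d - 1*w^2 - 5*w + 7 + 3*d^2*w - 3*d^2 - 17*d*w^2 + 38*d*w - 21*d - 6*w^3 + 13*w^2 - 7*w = 3*d^2*w + d*(-17*w^2 + 17*w) - 6*w^3 + 12*w^2 - 6*w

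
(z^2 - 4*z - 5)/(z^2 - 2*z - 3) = (z - 5)/(z - 3)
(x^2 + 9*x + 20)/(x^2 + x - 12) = (x + 5)/(x - 3)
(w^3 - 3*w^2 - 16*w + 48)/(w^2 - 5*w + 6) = (w^2 - 16)/(w - 2)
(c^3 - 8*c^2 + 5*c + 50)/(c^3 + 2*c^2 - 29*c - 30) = (c^2 - 3*c - 10)/(c^2 + 7*c + 6)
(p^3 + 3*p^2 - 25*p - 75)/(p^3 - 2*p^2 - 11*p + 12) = (p^2 - 25)/(p^2 - 5*p + 4)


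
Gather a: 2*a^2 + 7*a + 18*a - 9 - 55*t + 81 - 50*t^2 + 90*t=2*a^2 + 25*a - 50*t^2 + 35*t + 72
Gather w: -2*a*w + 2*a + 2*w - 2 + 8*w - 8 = 2*a + w*(10 - 2*a) - 10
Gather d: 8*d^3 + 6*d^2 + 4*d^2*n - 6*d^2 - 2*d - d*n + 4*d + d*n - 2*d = 8*d^3 + 4*d^2*n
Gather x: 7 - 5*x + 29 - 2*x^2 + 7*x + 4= -2*x^2 + 2*x + 40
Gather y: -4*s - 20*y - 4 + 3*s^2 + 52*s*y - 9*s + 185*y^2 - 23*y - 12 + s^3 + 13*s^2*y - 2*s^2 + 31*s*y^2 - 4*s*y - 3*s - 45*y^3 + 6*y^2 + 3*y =s^3 + s^2 - 16*s - 45*y^3 + y^2*(31*s + 191) + y*(13*s^2 + 48*s - 40) - 16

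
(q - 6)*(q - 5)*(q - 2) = q^3 - 13*q^2 + 52*q - 60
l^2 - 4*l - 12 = (l - 6)*(l + 2)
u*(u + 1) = u^2 + u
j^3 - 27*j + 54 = (j - 3)^2*(j + 6)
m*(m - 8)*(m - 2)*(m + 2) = m^4 - 8*m^3 - 4*m^2 + 32*m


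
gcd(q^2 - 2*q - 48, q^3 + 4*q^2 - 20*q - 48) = q + 6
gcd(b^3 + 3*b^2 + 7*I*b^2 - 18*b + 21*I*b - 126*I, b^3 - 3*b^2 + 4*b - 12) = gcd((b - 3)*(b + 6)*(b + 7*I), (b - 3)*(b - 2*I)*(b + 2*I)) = b - 3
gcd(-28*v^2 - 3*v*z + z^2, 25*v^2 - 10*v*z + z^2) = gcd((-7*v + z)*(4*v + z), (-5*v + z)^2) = 1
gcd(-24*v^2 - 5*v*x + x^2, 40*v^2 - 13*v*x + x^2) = -8*v + x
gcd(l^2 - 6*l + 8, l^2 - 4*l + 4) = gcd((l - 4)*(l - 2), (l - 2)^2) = l - 2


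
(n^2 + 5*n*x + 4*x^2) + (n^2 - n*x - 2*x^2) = 2*n^2 + 4*n*x + 2*x^2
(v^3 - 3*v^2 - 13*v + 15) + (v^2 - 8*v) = v^3 - 2*v^2 - 21*v + 15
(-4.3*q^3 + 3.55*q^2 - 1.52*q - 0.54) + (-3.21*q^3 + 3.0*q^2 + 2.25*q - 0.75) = -7.51*q^3 + 6.55*q^2 + 0.73*q - 1.29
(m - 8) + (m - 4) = 2*m - 12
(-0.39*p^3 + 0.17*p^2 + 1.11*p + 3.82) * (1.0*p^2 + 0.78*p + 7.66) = -0.39*p^5 - 0.1342*p^4 - 1.7448*p^3 + 5.988*p^2 + 11.4822*p + 29.2612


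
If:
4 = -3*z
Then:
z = -4/3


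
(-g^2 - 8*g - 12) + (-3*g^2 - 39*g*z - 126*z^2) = -4*g^2 - 39*g*z - 8*g - 126*z^2 - 12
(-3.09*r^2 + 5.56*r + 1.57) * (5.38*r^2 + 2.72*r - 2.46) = -16.6242*r^4 + 21.508*r^3 + 31.1712*r^2 - 9.4072*r - 3.8622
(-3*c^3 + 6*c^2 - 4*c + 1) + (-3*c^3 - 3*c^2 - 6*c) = -6*c^3 + 3*c^2 - 10*c + 1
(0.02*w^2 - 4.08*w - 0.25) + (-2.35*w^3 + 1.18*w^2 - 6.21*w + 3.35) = -2.35*w^3 + 1.2*w^2 - 10.29*w + 3.1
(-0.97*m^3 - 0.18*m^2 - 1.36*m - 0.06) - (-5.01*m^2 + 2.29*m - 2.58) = -0.97*m^3 + 4.83*m^2 - 3.65*m + 2.52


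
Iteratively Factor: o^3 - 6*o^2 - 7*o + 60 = (o - 5)*(o^2 - o - 12) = (o - 5)*(o + 3)*(o - 4)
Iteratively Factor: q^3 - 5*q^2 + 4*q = (q)*(q^2 - 5*q + 4) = q*(q - 1)*(q - 4)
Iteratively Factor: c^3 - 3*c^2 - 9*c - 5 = (c - 5)*(c^2 + 2*c + 1) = (c - 5)*(c + 1)*(c + 1)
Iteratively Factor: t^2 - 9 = (t + 3)*(t - 3)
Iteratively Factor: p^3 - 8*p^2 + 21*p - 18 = (p - 3)*(p^2 - 5*p + 6) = (p - 3)*(p - 2)*(p - 3)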